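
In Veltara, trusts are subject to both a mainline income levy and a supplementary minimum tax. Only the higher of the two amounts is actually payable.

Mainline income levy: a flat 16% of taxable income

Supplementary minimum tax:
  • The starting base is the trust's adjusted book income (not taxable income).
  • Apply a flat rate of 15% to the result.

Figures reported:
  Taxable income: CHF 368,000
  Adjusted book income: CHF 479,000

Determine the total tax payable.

Mainline income levy:
  CHF 368,000 × 16% = CHF 58,880

Supplementary minimum tax:
  Base (adjusted book income): CHF 479,000
  CHF 479,000 × 15% = CHF 71,850

CHF 71,850 > CHF 58,880, so the supplementary minimum tax is the binding amount.

CHF 71,850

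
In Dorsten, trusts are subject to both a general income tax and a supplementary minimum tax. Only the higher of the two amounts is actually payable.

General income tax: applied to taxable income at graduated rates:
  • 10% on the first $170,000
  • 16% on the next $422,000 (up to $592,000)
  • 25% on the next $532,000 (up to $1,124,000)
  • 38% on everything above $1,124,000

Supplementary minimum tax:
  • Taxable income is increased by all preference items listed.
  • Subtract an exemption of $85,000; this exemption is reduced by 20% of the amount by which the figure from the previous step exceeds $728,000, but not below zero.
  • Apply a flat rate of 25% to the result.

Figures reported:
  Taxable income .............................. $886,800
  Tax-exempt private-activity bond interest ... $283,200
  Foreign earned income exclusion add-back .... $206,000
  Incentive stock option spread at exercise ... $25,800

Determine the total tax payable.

$350,450

Supplementary minimum tax:
  Adjusted income: $886,800 + $283,200 + $206,000 + $25,800 = $1,401,800
  Exemption: 20% × ($1,401,800 − $728,000) = $134,760 ≥ $85,000, so the exemption is fully phased out
  Base: $1,401,800 − $0 = $1,401,800
  $1,401,800 × 25% = $350,450

General income tax:
  $170,000 × 10% = $17,000
  $422,000 × 16% = $67,520
  $294,800 × 25% = $73,700
  → $158,220

$350,450 > $158,220, so the supplementary minimum tax is the binding amount.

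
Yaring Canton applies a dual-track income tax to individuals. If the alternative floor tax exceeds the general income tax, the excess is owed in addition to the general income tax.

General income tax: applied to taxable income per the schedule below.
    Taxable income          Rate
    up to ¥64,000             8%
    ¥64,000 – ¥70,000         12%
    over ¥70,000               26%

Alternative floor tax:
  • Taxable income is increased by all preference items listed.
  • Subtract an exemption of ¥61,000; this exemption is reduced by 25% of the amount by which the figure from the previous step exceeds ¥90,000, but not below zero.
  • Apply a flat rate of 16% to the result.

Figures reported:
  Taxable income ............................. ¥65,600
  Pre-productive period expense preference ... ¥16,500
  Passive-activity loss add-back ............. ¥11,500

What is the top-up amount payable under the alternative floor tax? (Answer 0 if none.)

Alternative floor tax:
  Adjusted income: ¥65,600 + ¥16,500 + ¥11,500 = ¥93,600
  Exemption: ¥61,000 − 25% × (¥93,600 − ¥90,000) = ¥61,000 − ¥900 = ¥60,100
  Base: ¥93,600 − ¥60,100 = ¥33,500
  ¥33,500 × 16% = ¥5,360

General income tax:
  ¥64,000 × 8% = ¥5,120
  ¥1,600 × 12% = ¥192
  → ¥5,312

Excess of alternative floor tax over general income tax: ¥5,360 − ¥5,312 = ¥48.

¥48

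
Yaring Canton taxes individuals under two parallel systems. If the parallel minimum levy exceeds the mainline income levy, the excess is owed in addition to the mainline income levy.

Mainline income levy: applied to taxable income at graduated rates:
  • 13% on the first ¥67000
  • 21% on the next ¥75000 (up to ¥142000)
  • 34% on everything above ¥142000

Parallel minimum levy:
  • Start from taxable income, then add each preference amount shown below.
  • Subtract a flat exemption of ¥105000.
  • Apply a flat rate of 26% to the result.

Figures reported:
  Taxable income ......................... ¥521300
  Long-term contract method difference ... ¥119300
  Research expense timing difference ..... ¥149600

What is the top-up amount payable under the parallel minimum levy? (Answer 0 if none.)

Mainline income levy:
  ¥67000 × 13% = ¥8710
  ¥75000 × 21% = ¥15750
  ¥379300 × 34% = ¥128962
  → ¥153422

Parallel minimum levy:
  Adjusted income: ¥521300 + ¥119300 + ¥149600 = ¥790200
  Less exemption ¥105000 → base ¥685200
  ¥685200 × 26% = ¥178152

Excess of parallel minimum levy over mainline income levy: ¥178152 − ¥153422 = ¥24730.

¥24730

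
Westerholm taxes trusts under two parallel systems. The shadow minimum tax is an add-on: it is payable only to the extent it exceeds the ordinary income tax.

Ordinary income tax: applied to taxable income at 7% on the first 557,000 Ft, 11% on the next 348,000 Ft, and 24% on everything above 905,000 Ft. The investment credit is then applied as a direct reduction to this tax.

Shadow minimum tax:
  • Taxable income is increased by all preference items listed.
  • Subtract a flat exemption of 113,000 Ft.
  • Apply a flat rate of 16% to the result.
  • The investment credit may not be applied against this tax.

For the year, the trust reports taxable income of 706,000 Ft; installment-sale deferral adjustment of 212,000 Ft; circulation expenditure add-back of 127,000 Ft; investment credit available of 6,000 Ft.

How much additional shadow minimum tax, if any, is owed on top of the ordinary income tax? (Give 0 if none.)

99,740 Ft

Shadow minimum tax:
  Adjusted income: 706,000 Ft + 212,000 Ft + 127,000 Ft = 1,045,000 Ft
  Less exemption 113,000 Ft → base 932,000 Ft
  932,000 Ft × 16% = 149,120 Ft

Ordinary income tax:
  557,000 Ft × 7% = 38,990 Ft
  149,000 Ft × 11% = 16,390 Ft
  → 55,380 Ft
  Less investment credit 6,000 Ft → 49,380 Ft

Excess of shadow minimum tax over ordinary income tax: 149,120 Ft − 49,380 Ft = 99,740 Ft.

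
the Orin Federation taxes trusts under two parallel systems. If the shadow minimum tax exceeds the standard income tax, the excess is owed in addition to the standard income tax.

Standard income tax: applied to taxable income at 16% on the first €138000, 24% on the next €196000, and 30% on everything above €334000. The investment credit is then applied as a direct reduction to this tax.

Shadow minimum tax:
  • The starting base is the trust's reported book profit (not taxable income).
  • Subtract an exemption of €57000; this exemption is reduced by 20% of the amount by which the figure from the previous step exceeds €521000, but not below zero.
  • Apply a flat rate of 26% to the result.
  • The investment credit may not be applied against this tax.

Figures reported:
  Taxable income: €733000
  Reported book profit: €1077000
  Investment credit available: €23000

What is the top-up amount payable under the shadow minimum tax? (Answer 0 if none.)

Standard income tax:
  €138000 × 16% = €22080
  €196000 × 24% = €47040
  €399000 × 30% = €119700
  → €188820
  Less investment credit €23000 → €165820

Shadow minimum tax:
  Base (reported book profit): €1077000
  Exemption: 20% × (€1077000 − €521000) = €111200 ≥ €57000, so the exemption is fully phased out
  Base: €1077000 − €0 = €1077000
  €1077000 × 26% = €280020

Excess of shadow minimum tax over standard income tax: €280020 − €165820 = €114200.

€114200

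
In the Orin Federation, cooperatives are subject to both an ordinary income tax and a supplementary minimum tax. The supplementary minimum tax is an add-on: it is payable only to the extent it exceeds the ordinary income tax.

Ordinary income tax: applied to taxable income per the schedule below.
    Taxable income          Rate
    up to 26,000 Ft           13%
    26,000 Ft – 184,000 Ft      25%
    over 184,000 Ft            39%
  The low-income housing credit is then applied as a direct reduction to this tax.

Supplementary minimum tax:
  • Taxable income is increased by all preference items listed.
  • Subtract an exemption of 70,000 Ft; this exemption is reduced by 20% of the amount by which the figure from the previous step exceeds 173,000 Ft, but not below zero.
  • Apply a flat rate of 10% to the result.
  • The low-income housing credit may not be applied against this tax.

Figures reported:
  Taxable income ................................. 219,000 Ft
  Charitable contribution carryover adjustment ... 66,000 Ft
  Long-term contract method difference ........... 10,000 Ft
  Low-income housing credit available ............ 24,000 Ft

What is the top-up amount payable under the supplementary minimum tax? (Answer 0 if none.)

Supplementary minimum tax:
  Adjusted income: 219,000 Ft + 66,000 Ft + 10,000 Ft = 295,000 Ft
  Exemption: 70,000 Ft − 20% × (295,000 Ft − 173,000 Ft) = 70,000 Ft − 24,400 Ft = 45,600 Ft
  Base: 295,000 Ft − 45,600 Ft = 249,400 Ft
  249,400 Ft × 10% = 24,940 Ft

Ordinary income tax:
  26,000 Ft × 13% = 3,380 Ft
  158,000 Ft × 25% = 39,500 Ft
  35,000 Ft × 39% = 13,650 Ft
  → 56,530 Ft
  Less low-income housing credit 24,000 Ft → 32,530 Ft

24,940 Ft ≤ 32,530 Ft, so no add-on is due.

0 Ft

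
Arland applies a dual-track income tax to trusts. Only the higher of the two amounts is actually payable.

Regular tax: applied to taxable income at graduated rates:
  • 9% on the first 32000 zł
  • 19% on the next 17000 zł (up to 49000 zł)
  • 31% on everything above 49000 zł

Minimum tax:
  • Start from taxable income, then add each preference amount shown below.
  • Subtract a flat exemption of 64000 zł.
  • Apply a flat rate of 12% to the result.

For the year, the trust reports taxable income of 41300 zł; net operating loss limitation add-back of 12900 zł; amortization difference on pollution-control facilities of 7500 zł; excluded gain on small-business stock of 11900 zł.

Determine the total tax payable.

4647 zł

Minimum tax:
  Adjusted income: 41300 zł + 12900 zł + 7500 zł + 11900 zł = 73600 zł
  Less exemption 64000 zł → base 9600 zł
  9600 zł × 12% = 1152 zł

Regular tax:
  32000 zł × 9% = 2880 zł
  9300 zł × 19% = 1767 zł
  → 4647 zł

4647 zł > 1152 zł, so the regular tax governs.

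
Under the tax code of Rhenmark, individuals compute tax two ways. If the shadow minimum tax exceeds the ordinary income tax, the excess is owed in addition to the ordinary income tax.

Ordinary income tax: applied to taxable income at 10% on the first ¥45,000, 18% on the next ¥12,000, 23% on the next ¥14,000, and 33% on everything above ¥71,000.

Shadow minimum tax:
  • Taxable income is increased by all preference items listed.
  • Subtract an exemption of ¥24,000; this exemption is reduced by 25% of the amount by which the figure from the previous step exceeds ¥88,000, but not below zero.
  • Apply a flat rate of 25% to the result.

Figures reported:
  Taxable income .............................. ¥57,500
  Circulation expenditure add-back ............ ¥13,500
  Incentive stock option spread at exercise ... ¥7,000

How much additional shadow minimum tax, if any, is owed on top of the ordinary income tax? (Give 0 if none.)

¥6,725

Ordinary income tax:
  ¥45,000 × 10% = ¥4,500
  ¥12,000 × 18% = ¥2,160
  ¥500 × 23% = ¥115
  → ¥6,775

Shadow minimum tax:
  Adjusted income: ¥57,500 + ¥13,500 + ¥7,000 = ¥78,000
  Exemption: ¥78,000 ≤ ¥88,000, so full ¥24,000 applies
  Base: ¥78,000 − ¥24,000 = ¥54,000
  ¥54,000 × 25% = ¥13,500

Excess of shadow minimum tax over ordinary income tax: ¥13,500 − ¥6,775 = ¥6,725.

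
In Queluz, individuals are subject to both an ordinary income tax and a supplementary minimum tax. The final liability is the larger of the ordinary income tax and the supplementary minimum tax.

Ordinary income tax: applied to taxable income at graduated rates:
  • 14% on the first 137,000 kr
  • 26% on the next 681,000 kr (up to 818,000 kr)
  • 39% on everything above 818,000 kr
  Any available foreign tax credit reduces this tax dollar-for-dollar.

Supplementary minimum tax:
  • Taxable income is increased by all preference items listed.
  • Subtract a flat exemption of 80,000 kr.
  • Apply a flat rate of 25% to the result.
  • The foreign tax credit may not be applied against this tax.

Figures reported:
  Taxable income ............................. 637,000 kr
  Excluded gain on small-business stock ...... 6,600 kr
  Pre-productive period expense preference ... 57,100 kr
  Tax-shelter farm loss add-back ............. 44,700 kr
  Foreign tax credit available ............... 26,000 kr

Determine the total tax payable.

166,350 kr

Supplementary minimum tax:
  Adjusted income: 637,000 kr + 6,600 kr + 57,100 kr + 44,700 kr = 745,400 kr
  Less exemption 80,000 kr → base 665,400 kr
  665,400 kr × 25% = 166,350 kr

Ordinary income tax:
  137,000 kr × 14% = 19,180 kr
  500,000 kr × 26% = 130,000 kr
  → 149,180 kr
  Less foreign tax credit 26,000 kr → 123,180 kr

166,350 kr > 123,180 kr, so the supplementary minimum tax is the binding amount.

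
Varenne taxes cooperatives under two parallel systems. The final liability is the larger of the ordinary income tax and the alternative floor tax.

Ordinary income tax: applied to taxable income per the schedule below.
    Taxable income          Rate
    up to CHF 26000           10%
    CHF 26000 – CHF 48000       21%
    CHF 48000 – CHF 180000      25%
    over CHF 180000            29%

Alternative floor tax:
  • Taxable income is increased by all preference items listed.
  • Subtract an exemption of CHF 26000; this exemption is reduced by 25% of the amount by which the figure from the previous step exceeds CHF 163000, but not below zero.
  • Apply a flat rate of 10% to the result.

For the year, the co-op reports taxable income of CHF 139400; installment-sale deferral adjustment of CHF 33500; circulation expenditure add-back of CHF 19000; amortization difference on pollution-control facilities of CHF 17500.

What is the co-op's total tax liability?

Alternative floor tax:
  Adjusted income: CHF 139400 + CHF 33500 + CHF 19000 + CHF 17500 = CHF 209400
  Exemption: CHF 26000 − 25% × (CHF 209400 − CHF 163000) = CHF 26000 − CHF 11600 = CHF 14400
  Base: CHF 209400 − CHF 14400 = CHF 195000
  CHF 195000 × 10% = CHF 19500

Ordinary income tax:
  CHF 26000 × 10% = CHF 2600
  CHF 22000 × 21% = CHF 4620
  CHF 91400 × 25% = CHF 22850
  → CHF 30070

CHF 30070 > CHF 19500, so the ordinary income tax governs.

CHF 30070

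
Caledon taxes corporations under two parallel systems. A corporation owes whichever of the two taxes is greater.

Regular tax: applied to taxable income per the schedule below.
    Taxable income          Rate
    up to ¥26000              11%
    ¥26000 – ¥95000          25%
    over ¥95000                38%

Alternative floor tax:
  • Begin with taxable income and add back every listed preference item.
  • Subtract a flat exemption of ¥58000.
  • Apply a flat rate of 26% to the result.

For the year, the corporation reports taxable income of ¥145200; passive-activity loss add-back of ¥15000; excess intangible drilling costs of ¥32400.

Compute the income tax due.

Alternative floor tax:
  Adjusted income: ¥145200 + ¥15000 + ¥32400 = ¥192600
  Less exemption ¥58000 → base ¥134600
  ¥134600 × 26% = ¥34996

Regular tax:
  ¥26000 × 11% = ¥2860
  ¥69000 × 25% = ¥17250
  ¥50200 × 38% = ¥19076
  → ¥39186

¥39186 > ¥34996, so the regular tax governs.

¥39186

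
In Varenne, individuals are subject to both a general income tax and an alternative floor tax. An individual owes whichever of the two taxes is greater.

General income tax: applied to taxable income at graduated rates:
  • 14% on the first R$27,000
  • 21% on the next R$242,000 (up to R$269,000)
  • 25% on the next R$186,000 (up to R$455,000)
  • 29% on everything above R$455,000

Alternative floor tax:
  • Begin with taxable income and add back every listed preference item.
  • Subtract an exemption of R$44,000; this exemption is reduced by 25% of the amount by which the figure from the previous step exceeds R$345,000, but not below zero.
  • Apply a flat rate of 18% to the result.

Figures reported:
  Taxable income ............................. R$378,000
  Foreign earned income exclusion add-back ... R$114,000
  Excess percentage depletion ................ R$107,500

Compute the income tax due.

R$107,910

Alternative floor tax:
  Adjusted income: R$378,000 + R$114,000 + R$107,500 = R$599,500
  Exemption: 25% × (R$599,500 − R$345,000) = R$63,625 ≥ R$44,000, so the exemption is fully phased out
  Base: R$599,500 − R$0 = R$599,500
  R$599,500 × 18% = R$107,910

General income tax:
  R$27,000 × 14% = R$3,780
  R$242,000 × 21% = R$50,820
  R$109,000 × 25% = R$27,250
  → R$81,850

R$107,910 > R$81,850, so the alternative floor tax is the binding amount.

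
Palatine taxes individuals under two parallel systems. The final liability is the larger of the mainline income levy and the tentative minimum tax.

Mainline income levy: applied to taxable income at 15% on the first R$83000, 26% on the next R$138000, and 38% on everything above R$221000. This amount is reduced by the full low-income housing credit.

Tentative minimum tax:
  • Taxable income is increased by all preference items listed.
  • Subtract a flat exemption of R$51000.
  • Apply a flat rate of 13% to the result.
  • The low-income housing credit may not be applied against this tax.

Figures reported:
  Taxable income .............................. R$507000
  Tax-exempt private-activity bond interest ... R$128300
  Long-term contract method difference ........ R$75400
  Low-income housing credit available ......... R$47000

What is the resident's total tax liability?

Tentative minimum tax:
  Adjusted income: R$507000 + R$128300 + R$75400 = R$710700
  Less exemption R$51000 → base R$659700
  R$659700 × 13% = R$85761

Mainline income levy:
  R$83000 × 15% = R$12450
  R$138000 × 26% = R$35880
  R$286000 × 38% = R$108680
  → R$157010
  Less low-income housing credit R$47000 → R$110010

R$110010 > R$85761, so the mainline income levy governs.

R$110010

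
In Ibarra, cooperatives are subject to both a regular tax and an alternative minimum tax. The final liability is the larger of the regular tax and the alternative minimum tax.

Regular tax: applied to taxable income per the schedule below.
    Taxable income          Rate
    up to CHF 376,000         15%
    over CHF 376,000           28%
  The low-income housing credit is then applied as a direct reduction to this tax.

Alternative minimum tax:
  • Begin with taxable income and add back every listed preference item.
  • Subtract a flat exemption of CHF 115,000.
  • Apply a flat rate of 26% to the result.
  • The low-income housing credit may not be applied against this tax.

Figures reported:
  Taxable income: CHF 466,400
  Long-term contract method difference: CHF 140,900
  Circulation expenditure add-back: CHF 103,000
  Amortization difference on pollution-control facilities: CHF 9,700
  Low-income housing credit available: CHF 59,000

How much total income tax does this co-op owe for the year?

Alternative minimum tax:
  Adjusted income: CHF 466,400 + CHF 140,900 + CHF 103,000 + CHF 9,700 = CHF 720,000
  Less exemption CHF 115,000 → base CHF 605,000
  CHF 605,000 × 26% = CHF 157,300

Regular tax:
  CHF 376,000 × 15% = CHF 56,400
  CHF 90,400 × 28% = CHF 25,312
  → CHF 81,712
  Less low-income housing credit CHF 59,000 → CHF 22,712

CHF 157,300 > CHF 22,712, so the alternative minimum tax is the binding amount.

CHF 157,300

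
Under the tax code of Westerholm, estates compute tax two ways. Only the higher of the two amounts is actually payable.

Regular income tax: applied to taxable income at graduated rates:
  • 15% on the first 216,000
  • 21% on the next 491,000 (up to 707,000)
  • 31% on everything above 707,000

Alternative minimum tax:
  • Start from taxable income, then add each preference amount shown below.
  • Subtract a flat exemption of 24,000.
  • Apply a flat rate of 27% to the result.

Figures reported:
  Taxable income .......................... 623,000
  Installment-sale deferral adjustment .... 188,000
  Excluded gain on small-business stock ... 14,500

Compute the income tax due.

216,405

Regular income tax:
  216,000 × 15% = 32,400
  407,000 × 21% = 85,470
  → 117,870

Alternative minimum tax:
  Adjusted income: 623,000 + 188,000 + 14,500 = 825,500
  Less exemption 24,000 → base 801,500
  801,500 × 27% = 216,405

216,405 > 117,870, so the alternative minimum tax is the binding amount.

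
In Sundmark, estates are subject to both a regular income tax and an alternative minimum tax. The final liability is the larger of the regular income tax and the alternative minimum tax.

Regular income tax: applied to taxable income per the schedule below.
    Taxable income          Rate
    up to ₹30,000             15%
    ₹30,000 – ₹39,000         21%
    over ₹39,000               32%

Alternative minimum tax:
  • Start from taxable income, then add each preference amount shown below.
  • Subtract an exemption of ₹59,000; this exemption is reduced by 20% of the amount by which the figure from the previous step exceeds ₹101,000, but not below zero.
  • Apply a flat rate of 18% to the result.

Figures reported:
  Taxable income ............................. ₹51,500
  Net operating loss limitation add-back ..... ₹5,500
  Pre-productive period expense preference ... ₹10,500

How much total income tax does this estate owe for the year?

Alternative minimum tax:
  Adjusted income: ₹51,500 + ₹5,500 + ₹10,500 = ₹67,500
  Exemption: ₹67,500 ≤ ₹101,000, so full ₹59,000 applies
  Base: ₹67,500 − ₹59,000 = ₹8,500
  ₹8,500 × 18% = ₹1,530

Regular income tax:
  ₹30,000 × 15% = ₹4,500
  ₹9,000 × 21% = ₹1,890
  ₹12,500 × 32% = ₹4,000
  → ₹10,390

₹10,390 > ₹1,530, so the regular income tax governs.

₹10,390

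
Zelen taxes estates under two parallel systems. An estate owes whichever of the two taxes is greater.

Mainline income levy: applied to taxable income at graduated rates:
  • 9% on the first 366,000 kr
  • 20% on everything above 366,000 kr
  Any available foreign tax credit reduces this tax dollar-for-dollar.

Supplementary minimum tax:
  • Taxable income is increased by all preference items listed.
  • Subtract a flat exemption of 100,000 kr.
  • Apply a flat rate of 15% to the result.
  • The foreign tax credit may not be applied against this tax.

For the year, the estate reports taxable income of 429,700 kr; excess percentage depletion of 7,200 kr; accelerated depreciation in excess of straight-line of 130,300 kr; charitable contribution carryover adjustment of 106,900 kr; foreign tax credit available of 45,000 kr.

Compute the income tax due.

Mainline income levy:
  366,000 kr × 9% = 32,940 kr
  63,700 kr × 20% = 12,740 kr
  → 45,680 kr
  Less foreign tax credit 45,000 kr → 680 kr

Supplementary minimum tax:
  Adjusted income: 429,700 kr + 7,200 kr + 130,300 kr + 106,900 kr = 674,100 kr
  Less exemption 100,000 kr → base 574,100 kr
  574,100 kr × 15% = 86,115 kr

86,115 kr > 680 kr, so the supplementary minimum tax is the binding amount.

86,115 kr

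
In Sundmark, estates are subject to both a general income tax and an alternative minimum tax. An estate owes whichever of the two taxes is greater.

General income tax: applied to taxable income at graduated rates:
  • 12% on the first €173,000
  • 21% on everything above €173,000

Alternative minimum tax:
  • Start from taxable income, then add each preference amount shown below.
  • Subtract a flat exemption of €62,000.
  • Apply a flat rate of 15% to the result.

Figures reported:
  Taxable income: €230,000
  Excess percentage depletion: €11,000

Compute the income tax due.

General income tax:
  €173,000 × 12% = €20,760
  €57,000 × 21% = €11,970
  → €32,730

Alternative minimum tax:
  Adjusted income: €230,000 + €11,000 = €241,000
  Less exemption €62,000 → base €179,000
  €179,000 × 15% = €26,850

€32,730 > €26,850, so the general income tax governs.

€32,730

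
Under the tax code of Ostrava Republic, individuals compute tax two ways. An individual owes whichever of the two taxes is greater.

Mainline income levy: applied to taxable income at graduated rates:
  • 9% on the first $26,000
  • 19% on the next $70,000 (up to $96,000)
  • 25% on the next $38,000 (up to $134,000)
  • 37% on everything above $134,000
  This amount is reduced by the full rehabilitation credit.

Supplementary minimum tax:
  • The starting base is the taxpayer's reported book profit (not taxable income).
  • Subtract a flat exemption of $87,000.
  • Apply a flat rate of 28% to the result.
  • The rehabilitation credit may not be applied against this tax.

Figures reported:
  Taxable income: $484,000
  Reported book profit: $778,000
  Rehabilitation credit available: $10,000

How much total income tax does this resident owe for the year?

Supplementary minimum tax:
  Base (reported book profit): $778,000
  Less exemption $87,000 → base $691,000
  $691,000 × 28% = $193,480

Mainline income levy:
  $26,000 × 9% = $2,340
  $70,000 × 19% = $13,300
  $38,000 × 25% = $9,500
  $350,000 × 37% = $129,500
  → $154,640
  Less rehabilitation credit $10,000 → $144,640

$193,480 > $144,640, so the supplementary minimum tax is the binding amount.

$193,480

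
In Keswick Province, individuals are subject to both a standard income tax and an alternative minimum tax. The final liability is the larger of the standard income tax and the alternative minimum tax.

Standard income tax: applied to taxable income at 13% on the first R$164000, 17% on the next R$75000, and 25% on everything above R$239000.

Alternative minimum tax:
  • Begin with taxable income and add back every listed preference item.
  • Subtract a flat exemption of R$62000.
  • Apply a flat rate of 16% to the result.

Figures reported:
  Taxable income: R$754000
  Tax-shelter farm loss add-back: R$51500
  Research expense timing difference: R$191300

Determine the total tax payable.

R$162820

Standard income tax:
  R$164000 × 13% = R$21320
  R$75000 × 17% = R$12750
  R$515000 × 25% = R$128750
  → R$162820

Alternative minimum tax:
  Adjusted income: R$754000 + R$51500 + R$191300 = R$996800
  Less exemption R$62000 → base R$934800
  R$934800 × 16% = R$149568

R$162820 > R$149568, so the standard income tax governs.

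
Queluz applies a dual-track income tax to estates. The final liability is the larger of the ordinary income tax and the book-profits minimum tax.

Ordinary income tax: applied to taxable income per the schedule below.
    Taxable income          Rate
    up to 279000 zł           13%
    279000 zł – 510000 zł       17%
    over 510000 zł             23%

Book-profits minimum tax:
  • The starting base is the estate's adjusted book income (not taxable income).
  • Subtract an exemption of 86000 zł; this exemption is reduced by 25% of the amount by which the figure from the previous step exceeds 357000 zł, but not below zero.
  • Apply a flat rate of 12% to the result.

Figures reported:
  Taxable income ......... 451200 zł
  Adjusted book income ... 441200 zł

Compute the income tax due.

65544 zł

Book-profits minimum tax:
  Base (adjusted book income): 441200 zł
  Exemption: 86000 zł − 25% × (441200 zł − 357000 zł) = 86000 zł − 21050 zł = 64950 zł
  Base: 441200 zł − 64950 zł = 376250 zł
  376250 zł × 12% = 45150 zł

Ordinary income tax:
  279000 zł × 13% = 36270 zł
  172200 zł × 17% = 29274 zł
  → 65544 zł

65544 zł > 45150 zł, so the ordinary income tax governs.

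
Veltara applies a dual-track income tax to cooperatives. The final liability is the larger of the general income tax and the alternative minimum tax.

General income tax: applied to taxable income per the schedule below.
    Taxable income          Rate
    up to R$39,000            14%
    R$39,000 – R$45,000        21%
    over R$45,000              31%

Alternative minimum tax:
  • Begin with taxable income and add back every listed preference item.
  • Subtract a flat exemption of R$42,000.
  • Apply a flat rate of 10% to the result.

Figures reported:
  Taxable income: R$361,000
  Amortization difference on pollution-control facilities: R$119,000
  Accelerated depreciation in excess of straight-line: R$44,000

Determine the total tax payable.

R$104,680

General income tax:
  R$39,000 × 14% = R$5,460
  R$6,000 × 21% = R$1,260
  R$316,000 × 31% = R$97,960
  → R$104,680

Alternative minimum tax:
  Adjusted income: R$361,000 + R$119,000 + R$44,000 = R$524,000
  Less exemption R$42,000 → base R$482,000
  R$482,000 × 10% = R$48,200

R$104,680 > R$48,200, so the general income tax governs.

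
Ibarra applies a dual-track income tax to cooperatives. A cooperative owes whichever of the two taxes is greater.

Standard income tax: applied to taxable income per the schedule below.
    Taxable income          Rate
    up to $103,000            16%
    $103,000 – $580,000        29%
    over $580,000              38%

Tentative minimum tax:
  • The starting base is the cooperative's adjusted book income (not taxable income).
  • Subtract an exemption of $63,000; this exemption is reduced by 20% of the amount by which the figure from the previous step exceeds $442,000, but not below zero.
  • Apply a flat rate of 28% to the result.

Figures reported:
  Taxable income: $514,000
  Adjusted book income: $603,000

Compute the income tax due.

$160,216

Standard income tax:
  $103,000 × 16% = $16,480
  $411,000 × 29% = $119,190
  → $135,670

Tentative minimum tax:
  Base (adjusted book income): $603,000
  Exemption: $63,000 − 20% × ($603,000 − $442,000) = $63,000 − $32,200 = $30,800
  Base: $603,000 − $30,800 = $572,200
  $572,200 × 28% = $160,216

$160,216 > $135,670, so the tentative minimum tax is the binding amount.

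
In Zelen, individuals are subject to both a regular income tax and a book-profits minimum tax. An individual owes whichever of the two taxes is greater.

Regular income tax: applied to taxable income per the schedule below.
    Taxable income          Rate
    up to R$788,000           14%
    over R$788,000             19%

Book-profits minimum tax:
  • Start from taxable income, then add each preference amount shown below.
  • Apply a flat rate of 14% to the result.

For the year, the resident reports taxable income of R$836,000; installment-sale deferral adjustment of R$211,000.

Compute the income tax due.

R$146,580

Regular income tax:
  R$788,000 × 14% = R$110,320
  R$48,000 × 19% = R$9,120
  → R$119,440

Book-profits minimum tax:
  Adjusted income: R$836,000 + R$211,000 = R$1,047,000
  R$1,047,000 × 14% = R$146,580

R$146,580 > R$119,440, so the book-profits minimum tax is the binding amount.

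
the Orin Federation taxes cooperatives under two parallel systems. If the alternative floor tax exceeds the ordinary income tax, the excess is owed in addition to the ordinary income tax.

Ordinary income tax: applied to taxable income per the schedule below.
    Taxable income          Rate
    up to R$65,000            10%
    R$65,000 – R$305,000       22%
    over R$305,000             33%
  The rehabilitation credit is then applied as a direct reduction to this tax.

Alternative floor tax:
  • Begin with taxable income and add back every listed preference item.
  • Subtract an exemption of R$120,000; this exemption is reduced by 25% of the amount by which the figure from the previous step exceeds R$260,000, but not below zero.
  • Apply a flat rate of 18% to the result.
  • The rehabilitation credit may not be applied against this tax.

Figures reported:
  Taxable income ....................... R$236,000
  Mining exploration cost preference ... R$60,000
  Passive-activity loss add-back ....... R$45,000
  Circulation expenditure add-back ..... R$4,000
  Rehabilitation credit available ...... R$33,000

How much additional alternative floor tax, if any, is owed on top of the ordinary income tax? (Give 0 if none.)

Ordinary income tax:
  R$65,000 × 10% = R$6,500
  R$171,000 × 22% = R$37,620
  → R$44,120
  Less rehabilitation credit R$33,000 → R$11,120

Alternative floor tax:
  Adjusted income: R$236,000 + R$60,000 + R$45,000 + R$4,000 = R$345,000
  Exemption: R$120,000 − 25% × (R$345,000 − R$260,000) = R$120,000 − R$21,250 = R$98,750
  Base: R$345,000 − R$98,750 = R$246,250
  R$246,250 × 18% = R$44,325

Excess of alternative floor tax over ordinary income tax: R$44,325 − R$11,120 = R$33,205.

R$33,205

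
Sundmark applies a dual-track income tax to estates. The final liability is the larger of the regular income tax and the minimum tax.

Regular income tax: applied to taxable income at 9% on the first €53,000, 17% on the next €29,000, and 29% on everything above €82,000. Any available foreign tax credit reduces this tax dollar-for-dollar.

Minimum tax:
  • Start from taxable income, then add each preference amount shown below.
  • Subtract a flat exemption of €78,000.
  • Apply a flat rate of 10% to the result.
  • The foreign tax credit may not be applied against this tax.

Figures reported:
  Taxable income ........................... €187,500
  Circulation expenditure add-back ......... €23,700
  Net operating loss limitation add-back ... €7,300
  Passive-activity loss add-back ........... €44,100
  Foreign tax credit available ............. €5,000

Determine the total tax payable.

Regular income tax:
  €53,000 × 9% = €4,770
  €29,000 × 17% = €4,930
  €105,500 × 29% = €30,595
  → €40,295
  Less foreign tax credit €5,000 → €35,295

Minimum tax:
  Adjusted income: €187,500 + €23,700 + €7,300 + €44,100 = €262,600
  Less exemption €78,000 → base €184,600
  €184,600 × 10% = €18,460

€35,295 > €18,460, so the regular income tax governs.

€35,295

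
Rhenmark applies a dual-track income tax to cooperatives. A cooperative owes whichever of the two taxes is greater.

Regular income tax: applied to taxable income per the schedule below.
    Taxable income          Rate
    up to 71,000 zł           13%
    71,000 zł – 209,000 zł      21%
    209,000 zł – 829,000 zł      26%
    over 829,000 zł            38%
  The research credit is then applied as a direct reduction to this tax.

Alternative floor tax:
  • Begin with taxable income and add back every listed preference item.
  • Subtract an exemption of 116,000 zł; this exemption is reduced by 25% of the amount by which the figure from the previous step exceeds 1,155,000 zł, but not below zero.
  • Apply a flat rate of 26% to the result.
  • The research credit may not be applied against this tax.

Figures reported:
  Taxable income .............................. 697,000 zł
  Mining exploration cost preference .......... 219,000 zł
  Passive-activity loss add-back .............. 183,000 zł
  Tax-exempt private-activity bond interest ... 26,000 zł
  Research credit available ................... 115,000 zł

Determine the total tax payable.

262,340 zł

Alternative floor tax:
  Adjusted income: 697,000 zł + 219,000 zł + 183,000 zł + 26,000 zł = 1,125,000 zł
  Exemption: 1,125,000 zł ≤ 1,155,000 zł, so full 116,000 zł applies
  Base: 1,125,000 zł − 116,000 zł = 1,009,000 zł
  1,009,000 zł × 26% = 262,340 zł

Regular income tax:
  71,000 zł × 13% = 9,230 zł
  138,000 zł × 21% = 28,980 zł
  488,000 zł × 26% = 126,880 zł
  → 165,090 zł
  Less research credit 115,000 zł → 50,090 zł

262,340 zł > 50,090 zł, so the alternative floor tax is the binding amount.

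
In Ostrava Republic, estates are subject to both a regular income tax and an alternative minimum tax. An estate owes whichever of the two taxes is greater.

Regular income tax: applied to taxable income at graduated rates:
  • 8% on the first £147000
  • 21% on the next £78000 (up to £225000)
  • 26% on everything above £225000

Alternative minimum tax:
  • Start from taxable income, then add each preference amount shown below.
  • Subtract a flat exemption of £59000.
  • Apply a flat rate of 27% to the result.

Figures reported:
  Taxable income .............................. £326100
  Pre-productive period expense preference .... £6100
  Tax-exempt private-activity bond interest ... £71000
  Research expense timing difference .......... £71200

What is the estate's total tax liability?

Regular income tax:
  £147000 × 8% = £11760
  £78000 × 21% = £16380
  £101100 × 26% = £26286
  → £54426

Alternative minimum tax:
  Adjusted income: £326100 + £6100 + £71000 + £71200 = £474400
  Less exemption £59000 → base £415400
  £415400 × 27% = £112158

£112158 > £54426, so the alternative minimum tax is the binding amount.

£112158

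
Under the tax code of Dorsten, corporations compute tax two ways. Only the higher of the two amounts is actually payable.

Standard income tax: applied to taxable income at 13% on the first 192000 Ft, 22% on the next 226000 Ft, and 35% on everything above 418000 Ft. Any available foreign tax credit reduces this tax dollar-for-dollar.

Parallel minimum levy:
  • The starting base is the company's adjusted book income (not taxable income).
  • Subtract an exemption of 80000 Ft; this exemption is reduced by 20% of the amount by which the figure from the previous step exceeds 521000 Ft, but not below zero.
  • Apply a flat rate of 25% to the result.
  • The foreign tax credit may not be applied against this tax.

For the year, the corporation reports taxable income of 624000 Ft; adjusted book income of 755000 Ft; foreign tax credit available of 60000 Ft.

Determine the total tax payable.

Parallel minimum levy:
  Base (adjusted book income): 755000 Ft
  Exemption: 80000 Ft − 20% × (755000 Ft − 521000 Ft) = 80000 Ft − 46800 Ft = 33200 Ft
  Base: 755000 Ft − 33200 Ft = 721800 Ft
  721800 Ft × 25% = 180450 Ft

Standard income tax:
  192000 Ft × 13% = 24960 Ft
  226000 Ft × 22% = 49720 Ft
  206000 Ft × 35% = 72100 Ft
  → 146780 Ft
  Less foreign tax credit 60000 Ft → 86780 Ft

180450 Ft > 86780 Ft, so the parallel minimum levy is the binding amount.

180450 Ft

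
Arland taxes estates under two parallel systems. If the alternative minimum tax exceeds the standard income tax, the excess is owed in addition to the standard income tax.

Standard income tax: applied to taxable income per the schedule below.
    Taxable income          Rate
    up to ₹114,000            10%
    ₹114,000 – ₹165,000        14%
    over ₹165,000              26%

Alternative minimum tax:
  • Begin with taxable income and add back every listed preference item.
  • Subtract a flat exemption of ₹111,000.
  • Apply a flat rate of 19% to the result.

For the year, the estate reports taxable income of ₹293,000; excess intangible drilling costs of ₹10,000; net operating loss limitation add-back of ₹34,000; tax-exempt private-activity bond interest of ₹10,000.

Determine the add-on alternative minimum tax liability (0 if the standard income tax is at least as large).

Alternative minimum tax:
  Adjusted income: ₹293,000 + ₹10,000 + ₹34,000 + ₹10,000 = ₹347,000
  Less exemption ₹111,000 → base ₹236,000
  ₹236,000 × 19% = ₹44,840

Standard income tax:
  ₹114,000 × 10% = ₹11,400
  ₹51,000 × 14% = ₹7,140
  ₹128,000 × 26% = ₹33,280
  → ₹51,820

₹44,840 ≤ ₹51,820, so no add-on is due.

₹0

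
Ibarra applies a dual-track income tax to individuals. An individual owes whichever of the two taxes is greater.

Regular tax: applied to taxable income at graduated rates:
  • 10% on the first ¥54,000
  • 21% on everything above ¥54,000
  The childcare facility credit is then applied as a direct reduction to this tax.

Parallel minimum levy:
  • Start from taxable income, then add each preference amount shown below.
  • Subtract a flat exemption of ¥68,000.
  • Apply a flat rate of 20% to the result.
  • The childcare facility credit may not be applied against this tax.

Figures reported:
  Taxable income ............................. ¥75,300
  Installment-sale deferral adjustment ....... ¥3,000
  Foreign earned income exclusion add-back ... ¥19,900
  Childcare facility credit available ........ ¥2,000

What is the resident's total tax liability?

¥7,873

Parallel minimum levy:
  Adjusted income: ¥75,300 + ¥3,000 + ¥19,900 = ¥98,200
  Less exemption ¥68,000 → base ¥30,200
  ¥30,200 × 20% = ¥6,040

Regular tax:
  ¥54,000 × 10% = ¥5,400
  ¥21,300 × 21% = ¥4,473
  → ¥9,873
  Less childcare facility credit ¥2,000 → ¥7,873

¥7,873 > ¥6,040, so the regular tax governs.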